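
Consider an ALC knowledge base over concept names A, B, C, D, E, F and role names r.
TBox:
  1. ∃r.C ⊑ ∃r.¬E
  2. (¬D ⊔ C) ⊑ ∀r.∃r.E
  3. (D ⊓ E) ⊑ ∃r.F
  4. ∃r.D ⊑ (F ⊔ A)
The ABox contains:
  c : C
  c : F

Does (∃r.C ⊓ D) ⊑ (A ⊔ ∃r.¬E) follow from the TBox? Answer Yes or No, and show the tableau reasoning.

1. (∃r.C ⊓ D) ⊑ (A ⊔ ∃r.¬E)  ⇔  ((∃r.C ⊓ D) ⊓ (¬A ⊓ ∀r.E)) unsat w.r.t. T
   all branches close; clash {A, ¬A} at x₀
2. Hence (∃r.C ⊓ D) ⊑ (A ⊔ ∃r.¬E): entailed.

Yes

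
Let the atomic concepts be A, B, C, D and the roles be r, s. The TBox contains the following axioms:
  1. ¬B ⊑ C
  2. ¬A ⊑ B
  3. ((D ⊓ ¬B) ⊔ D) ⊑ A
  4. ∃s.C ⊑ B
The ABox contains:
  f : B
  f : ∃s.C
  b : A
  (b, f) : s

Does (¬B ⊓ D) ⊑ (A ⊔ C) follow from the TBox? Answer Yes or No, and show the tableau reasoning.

Yes

1. (¬B ⊓ D) ⊑ (A ⊔ C)  ⇔  ((¬B ⊓ D) ⊓ (¬A ⊓ ¬C)) unsat w.r.t. T
   all branches close; clash {B, ¬B} at x₀
2. Hence (¬B ⊓ D) ⊑ (A ⊔ C): entailed.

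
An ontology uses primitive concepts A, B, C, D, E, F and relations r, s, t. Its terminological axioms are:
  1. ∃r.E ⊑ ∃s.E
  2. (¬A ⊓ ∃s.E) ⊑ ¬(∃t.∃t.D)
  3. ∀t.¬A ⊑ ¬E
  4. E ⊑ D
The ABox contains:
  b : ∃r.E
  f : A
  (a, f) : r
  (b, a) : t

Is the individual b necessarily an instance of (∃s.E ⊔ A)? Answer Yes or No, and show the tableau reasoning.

Yes

1. b : (∃s.E ⊔ A)?  L(b) = {∃r.E} ∪ {(∀s.¬E ⊓ ¬A)}
   clash {E, ¬E} at an ∃-successor — b ∈ (∃s.E ⊔ A)
2. Hence b : (∃s.E ⊔ A): entailed.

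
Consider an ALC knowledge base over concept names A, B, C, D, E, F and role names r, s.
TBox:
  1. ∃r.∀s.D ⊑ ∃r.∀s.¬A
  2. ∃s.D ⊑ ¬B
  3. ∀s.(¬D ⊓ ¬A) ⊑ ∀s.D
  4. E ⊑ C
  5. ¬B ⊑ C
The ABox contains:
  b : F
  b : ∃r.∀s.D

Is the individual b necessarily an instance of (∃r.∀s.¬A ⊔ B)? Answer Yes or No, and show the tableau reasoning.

Yes

1. b : (∃r.∀s.¬A ⊔ B)?  L(b) = {F, ∃r.∀s.D} ∪ {(∀r.∃s.A ⊓ ¬B)}
   clash {A, ¬A} at an ∃-successor — b ∈ (∃r.∀s.¬A ⊔ B)
2. Hence b : (∃r.∀s.¬A ⊔ B): entailed.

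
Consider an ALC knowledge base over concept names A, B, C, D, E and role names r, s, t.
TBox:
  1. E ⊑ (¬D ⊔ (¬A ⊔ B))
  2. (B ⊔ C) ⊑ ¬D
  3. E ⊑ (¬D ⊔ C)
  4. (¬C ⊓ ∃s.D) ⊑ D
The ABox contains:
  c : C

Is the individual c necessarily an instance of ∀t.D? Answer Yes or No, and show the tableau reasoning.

1. c : ∀t.D?  L(c) = {C} ∪ {∃t.¬D}
   open: L(c) ⊇ {C, ¬D, ¬E, ∃t.¬D} (+ ∃-successors) — c ∉ ∀t.D possible
2. Hence c : ∀t.D: not entailed.

No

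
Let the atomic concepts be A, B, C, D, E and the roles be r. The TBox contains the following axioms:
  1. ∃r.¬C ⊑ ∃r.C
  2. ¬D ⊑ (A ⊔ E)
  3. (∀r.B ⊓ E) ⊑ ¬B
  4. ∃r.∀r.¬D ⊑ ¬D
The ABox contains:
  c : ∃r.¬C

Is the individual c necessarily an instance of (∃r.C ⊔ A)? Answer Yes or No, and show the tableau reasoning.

Yes

1. c : (∃r.C ⊔ A)?  L(c) = {∃r.¬C} ∪ {(∀r.¬C ⊓ ¬A)}
   clash {C, ¬C} at an ∃-successor — c ∈ (∃r.C ⊔ A)
2. Hence c : (∃r.C ⊔ A): entailed.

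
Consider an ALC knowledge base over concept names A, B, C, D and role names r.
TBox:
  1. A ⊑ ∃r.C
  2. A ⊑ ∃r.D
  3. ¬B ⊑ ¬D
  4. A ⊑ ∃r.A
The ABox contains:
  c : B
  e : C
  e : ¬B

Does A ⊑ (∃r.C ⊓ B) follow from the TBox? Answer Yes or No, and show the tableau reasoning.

1. A ⊑ (∃r.C ⊓ B)  ⇔  (A ⊓ (∀r.¬C ⊔ ¬B)) unsat w.r.t. T
   apply at x₀: A⊑∃r.C; A⊑∃r.D; A⊑∃r.A
   open: L(x₀) ⊇ {A, ¬B, ¬D, ∃r.A, ∃r.C, …} (+ ∃-successors)
2. Hence A ⊑ (∃r.C ⊓ B): not entailed.

No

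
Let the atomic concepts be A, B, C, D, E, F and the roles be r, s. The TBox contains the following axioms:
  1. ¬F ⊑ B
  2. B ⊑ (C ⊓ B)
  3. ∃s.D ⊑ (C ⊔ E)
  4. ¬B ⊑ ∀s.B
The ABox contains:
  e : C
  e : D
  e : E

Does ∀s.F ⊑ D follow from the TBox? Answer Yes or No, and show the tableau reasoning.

No

1. ∀s.F ⊑ D  ⇔  (∀s.F ⊓ ¬D) unsat w.r.t. T
   open: L(x₀) ⊇ {B, C, F, ¬D, ∀s.F, …}
2. Hence ∀s.F ⊑ D: not entailed.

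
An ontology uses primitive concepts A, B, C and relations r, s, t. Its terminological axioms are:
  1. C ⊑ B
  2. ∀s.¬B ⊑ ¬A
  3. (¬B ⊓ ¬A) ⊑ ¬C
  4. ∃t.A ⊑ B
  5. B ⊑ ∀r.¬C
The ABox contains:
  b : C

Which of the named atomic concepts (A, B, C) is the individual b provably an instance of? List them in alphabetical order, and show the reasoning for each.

{B, C}

1. b : A?  L(b) = {C} ∪ {¬A}
   apply at b: C⊑B
   open: L(b) ⊇ {B, C, ¬A, ∀r.¬C} — b ∉ A possible
2. b : B?  L(b) = {C} ∪ {¬B}
   clash {C, ¬C} at b — b ∈ B
3. b : C?  L(b) = {C} ∪ {¬C}
   clash {C, ¬C} at b — b ∈ C
4. Entailed for b: {B, C}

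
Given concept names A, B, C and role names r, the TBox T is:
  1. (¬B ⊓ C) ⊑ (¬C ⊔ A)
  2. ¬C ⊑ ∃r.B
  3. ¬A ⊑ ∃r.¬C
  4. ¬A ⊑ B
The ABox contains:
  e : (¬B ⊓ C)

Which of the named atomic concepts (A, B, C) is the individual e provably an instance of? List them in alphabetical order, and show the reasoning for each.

{A, C}

1. e : A?  L(e) = {(¬B ⊓ C)} ∪ {¬A}
   clash {B, ¬B} at e — e ∈ A
2. e : B?  L(e) = {(¬B ⊓ C)} ∪ {¬B}
   apply at e: (¬B ⊓ C)⊑(¬C ⊔ A)
   open: L(e) ⊇ {A, C, ¬B} — e ∉ B possible
3. e : C?  L(e) = {(¬B ⊓ C)} ∪ {¬C}
   clash {C, ¬C} at e — e ∈ C
4. Entailed for e: {A, C}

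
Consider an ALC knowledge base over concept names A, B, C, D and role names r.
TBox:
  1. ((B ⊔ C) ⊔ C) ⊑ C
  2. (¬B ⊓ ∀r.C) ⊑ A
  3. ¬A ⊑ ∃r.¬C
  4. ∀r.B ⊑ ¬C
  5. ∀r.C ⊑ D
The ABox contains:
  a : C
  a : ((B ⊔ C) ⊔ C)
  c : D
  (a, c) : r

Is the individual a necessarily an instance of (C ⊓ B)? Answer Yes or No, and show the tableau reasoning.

No

1. a : (C ⊓ B)?  L(a) = {C, ((B ⊔ C) ⊔ C)} ∪ {(¬C ⊔ ¬B)}
   open: L(a) ⊇ {A, C, ¬B, ∃r.¬B, ∃r.¬C} (+ ∃-successors) — a ∉ (C ⊓ B) possible
2. Hence a : (C ⊓ B): not entailed.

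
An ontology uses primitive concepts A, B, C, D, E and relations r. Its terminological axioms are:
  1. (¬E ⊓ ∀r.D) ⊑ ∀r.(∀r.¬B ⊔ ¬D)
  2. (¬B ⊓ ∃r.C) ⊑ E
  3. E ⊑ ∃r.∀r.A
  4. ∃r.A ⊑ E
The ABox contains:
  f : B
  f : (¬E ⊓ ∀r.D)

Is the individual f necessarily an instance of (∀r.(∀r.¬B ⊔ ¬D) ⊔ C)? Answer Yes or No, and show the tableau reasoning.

1. f : (∀r.(∀r.¬B ⊔ ¬D) ⊔ C)?  L(f) = {B, (¬E ⊓ ∀r.D)} ∪ {(∃r.(∃r.B ⊓ D) ⊓ ¬C)}
   clash {E, ¬E} at f — f ∈ (∀r.(∀r.¬B ⊔ ¬D) ⊔ C)
2. Hence f : (∀r.(∀r.¬B ⊔ ¬D) ⊔ C): entailed.

Yes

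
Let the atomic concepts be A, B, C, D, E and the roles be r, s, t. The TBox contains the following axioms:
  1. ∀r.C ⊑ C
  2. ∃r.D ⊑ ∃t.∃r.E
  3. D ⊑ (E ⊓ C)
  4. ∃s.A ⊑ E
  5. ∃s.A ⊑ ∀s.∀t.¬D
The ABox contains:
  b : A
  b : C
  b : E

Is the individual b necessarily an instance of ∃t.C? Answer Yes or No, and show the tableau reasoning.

No

1. b : ∃t.C?  L(b) = {A, C, E} ∪ {∀t.¬C}
   open: L(b) ⊇ {A, C, E, ¬D, ∀r.¬D, …} — b ∉ ∃t.C possible
2. Hence b : ∃t.C: not entailed.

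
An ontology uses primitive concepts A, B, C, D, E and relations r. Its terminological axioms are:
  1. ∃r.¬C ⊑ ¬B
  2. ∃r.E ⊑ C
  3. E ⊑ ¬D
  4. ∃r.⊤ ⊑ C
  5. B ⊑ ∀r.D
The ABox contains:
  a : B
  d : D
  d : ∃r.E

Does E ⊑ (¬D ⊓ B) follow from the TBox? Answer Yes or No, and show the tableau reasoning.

1. E ⊑ (¬D ⊓ B)  ⇔  (E ⊓ (D ⊔ ¬B)) unsat w.r.t. T
   apply at x₀: E⊑¬D
   open: L(x₀) ⊇ {E, ¬B, ¬D, ∀r.¬E, ∀r.⊥}
2. Hence E ⊑ (¬D ⊓ B): not entailed.

No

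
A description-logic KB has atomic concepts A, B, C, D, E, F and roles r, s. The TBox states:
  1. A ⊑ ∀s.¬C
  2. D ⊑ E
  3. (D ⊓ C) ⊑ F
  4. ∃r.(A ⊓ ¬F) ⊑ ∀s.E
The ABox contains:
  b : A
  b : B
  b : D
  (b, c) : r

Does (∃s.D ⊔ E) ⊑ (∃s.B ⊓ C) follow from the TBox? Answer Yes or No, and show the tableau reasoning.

1. (∃s.D ⊔ E) ⊑ (∃s.B ⊓ C)  ⇔  ((∃s.D ⊔ E) ⊓ (∀s.¬B ⊔ ¬C)) unsat w.r.t. T
   open: L(x₀) ⊇ {¬A, ¬D, ∀r.(¬A ⊔ F), ∀s.¬B, ∃s.D} (+ ∃-successors)
2. Hence (∃s.D ⊔ E) ⊑ (∃s.B ⊓ C): not entailed.

No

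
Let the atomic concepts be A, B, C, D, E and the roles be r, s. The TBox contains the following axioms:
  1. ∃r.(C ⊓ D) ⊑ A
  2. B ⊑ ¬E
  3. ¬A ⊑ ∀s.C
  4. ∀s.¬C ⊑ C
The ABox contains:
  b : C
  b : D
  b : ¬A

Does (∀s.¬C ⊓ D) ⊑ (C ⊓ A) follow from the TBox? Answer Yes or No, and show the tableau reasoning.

No

1. (∀s.¬C ⊓ D) ⊑ (C ⊓ A)  ⇔  ((∀s.¬C ⊓ D) ⊓ (¬C ⊔ ¬A)) unsat w.r.t. T
   apply at x₀: ∀s.¬C⊑C
   open: L(x₀) ⊇ {C, D, ¬A, ¬B, ∀r.(¬C ⊔ ¬D), …}
2. Hence (∀s.¬C ⊓ D) ⊑ (C ⊓ A): not entailed.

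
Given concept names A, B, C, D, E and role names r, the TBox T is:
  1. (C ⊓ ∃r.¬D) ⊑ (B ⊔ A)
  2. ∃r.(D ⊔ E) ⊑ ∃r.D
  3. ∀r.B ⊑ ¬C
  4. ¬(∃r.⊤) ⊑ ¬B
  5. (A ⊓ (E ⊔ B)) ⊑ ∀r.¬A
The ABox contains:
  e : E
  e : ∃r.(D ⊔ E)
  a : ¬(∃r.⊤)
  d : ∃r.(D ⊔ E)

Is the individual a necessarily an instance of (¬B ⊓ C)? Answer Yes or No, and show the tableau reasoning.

1. a : (¬B ⊓ C)?  L(a) = {¬(∃r.⊤)} ∪ {(B ⊔ ¬C)}
   apply at a: ¬(∃r.⊤)⊑¬B
   open: L(a) ⊇ {¬A, ¬B, ¬C, ∀r.(¬D ⊓ ¬E), ∀r.⊥} — a ∉ (¬B ⊓ C) possible
2. Hence a : (¬B ⊓ C): not entailed.

No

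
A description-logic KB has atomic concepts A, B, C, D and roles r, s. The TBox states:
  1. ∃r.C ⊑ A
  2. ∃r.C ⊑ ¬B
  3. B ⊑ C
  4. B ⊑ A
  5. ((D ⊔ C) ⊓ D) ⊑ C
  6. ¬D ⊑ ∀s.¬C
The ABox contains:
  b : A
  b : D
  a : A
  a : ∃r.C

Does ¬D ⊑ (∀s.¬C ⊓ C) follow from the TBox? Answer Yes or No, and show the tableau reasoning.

No

1. ¬D ⊑ (∀s.¬C ⊓ C)  ⇔  (¬D ⊓ (∃s.C ⊔ ¬C)) unsat w.r.t. T
   apply at x₀: ¬D⊑∀s.¬C
   open: L(x₀) ⊇ {¬B, ¬C, ¬D, ∀r.¬C, ∀s.¬C}
2. Hence ¬D ⊑ (∀s.¬C ⊓ C): not entailed.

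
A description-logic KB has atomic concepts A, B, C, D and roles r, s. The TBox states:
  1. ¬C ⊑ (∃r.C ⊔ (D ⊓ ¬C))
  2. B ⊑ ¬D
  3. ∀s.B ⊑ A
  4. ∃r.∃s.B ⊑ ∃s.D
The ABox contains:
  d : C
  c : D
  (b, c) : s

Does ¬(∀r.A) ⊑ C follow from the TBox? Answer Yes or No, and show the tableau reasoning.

No

1. ¬(∀r.A) ⊑ C  ⇔  (∃r.¬A ⊓ ¬C) unsat w.r.t. T
   apply at x₀: ¬C⊑(∃r.C ⊔ (D ⊓ ¬C))
   open: L(x₀) ⊇ {¬B, ¬C, ∀r.∀s.¬B, ∃r.C, ∃r.¬A, …} (+ ∃-successors)
2. Hence ¬(∀r.A) ⊑ C: not entailed.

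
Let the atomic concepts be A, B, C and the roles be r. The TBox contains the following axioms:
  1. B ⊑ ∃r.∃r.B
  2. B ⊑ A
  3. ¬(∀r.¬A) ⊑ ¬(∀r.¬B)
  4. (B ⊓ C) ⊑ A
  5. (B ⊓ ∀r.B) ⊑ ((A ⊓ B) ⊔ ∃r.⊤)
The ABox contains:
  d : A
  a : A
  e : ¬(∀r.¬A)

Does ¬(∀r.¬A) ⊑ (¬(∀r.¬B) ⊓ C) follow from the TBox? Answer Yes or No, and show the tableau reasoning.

No

1. ¬(∀r.¬A) ⊑ (¬(∀r.¬B) ⊓ C)  ⇔  (∃r.A ⊓ (∀r.¬B ⊔ ¬C)) unsat w.r.t. T
   apply at x₀: ¬(∀r.¬A)⊑¬(∀r.¬B)
   open: L(x₀) ⊇ {¬B, ¬C, ∃r.A, ∃r.B} (+ ∃-successors)
2. Hence ¬(∀r.¬A) ⊑ (¬(∀r.¬B) ⊓ C): not entailed.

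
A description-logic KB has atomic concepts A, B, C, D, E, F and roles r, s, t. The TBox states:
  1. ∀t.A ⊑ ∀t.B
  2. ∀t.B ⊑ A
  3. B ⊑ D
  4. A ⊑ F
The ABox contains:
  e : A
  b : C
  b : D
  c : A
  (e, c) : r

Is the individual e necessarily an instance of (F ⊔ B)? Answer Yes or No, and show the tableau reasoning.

1. e : (F ⊔ B)?  L(e) = {A} ∪ {(¬F ⊓ ¬B)}
   clash {F, ¬F} at e — e ∈ (F ⊔ B)
2. Hence e : (F ⊔ B): entailed.

Yes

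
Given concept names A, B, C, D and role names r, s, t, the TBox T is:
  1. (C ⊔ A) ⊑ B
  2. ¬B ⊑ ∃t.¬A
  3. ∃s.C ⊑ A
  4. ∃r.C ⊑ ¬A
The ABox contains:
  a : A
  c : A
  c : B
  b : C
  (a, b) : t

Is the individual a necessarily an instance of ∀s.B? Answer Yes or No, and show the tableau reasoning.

No

1. a : ∀s.B?  L(a) = {A} ∪ {∃s.¬B}
   open: L(a) ⊇ {A, B, ∀r.¬C, ∃s.¬B} (+ ∃-successors) — a ∉ ∀s.B possible
2. Hence a : ∀s.B: not entailed.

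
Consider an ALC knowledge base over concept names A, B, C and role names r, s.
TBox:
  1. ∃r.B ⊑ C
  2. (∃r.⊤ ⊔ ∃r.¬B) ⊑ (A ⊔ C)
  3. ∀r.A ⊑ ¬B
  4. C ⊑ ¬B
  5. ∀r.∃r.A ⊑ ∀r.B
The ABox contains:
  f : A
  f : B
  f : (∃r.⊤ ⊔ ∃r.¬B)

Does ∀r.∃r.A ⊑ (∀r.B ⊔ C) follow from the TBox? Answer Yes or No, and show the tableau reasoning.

1. ∀r.∃r.A ⊑ (∀r.B ⊔ C)  ⇔  (∀r.∃r.A ⊓ (∃r.¬B ⊓ ¬C)) unsat w.r.t. T
   all branches close; clash {C, ¬C} at x₀
2. Hence ∀r.∃r.A ⊑ (∀r.B ⊔ C): entailed.

Yes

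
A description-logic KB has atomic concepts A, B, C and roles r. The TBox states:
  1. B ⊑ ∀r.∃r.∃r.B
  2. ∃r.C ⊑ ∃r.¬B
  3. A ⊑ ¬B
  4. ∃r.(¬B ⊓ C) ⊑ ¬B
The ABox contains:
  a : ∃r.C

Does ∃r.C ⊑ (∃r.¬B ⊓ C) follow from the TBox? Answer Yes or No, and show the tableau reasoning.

1. ∃r.C ⊑ (∃r.¬B ⊓ C)  ⇔  (∃r.C ⊓ (∀r.B ⊔ ¬C)) unsat w.r.t. T
   apply at x₀: ∃r.C⊑∃r.¬B
   open: L(x₀) ⊇ {¬A, ¬B, ¬C, ∃r.C, ∃r.¬B} (+ ∃-successors)
2. Hence ∃r.C ⊑ (∃r.¬B ⊓ C): not entailed.

No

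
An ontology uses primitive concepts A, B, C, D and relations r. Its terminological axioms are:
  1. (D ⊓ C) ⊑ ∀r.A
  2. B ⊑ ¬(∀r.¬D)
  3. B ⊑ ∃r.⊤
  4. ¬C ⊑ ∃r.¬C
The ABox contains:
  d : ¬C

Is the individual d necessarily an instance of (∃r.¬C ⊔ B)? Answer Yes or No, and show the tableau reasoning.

Yes

1. d : (∃r.¬C ⊔ B)?  L(d) = {¬C} ∪ {(∀r.C ⊓ ¬B)}
   clash {C, ¬C} at an ∃-successor — d ∈ (∃r.¬C ⊔ B)
2. Hence d : (∃r.¬C ⊔ B): entailed.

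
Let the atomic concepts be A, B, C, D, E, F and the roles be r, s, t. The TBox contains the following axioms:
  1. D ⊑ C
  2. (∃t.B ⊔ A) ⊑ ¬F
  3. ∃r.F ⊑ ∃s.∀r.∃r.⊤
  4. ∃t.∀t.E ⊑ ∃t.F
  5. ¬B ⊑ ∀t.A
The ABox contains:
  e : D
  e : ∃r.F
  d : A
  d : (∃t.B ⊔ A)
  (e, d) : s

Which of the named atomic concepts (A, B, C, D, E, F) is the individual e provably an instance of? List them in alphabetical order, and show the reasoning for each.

1. e : A?  L(e) = {D, ∃r.F} ∪ {¬A}
   apply at e: D⊑C; ∃r.F⊑∃s.∀r.∃r.⊤
   open: L(e) ⊇ {B, C, D, ¬A, ∀t.¬B, …} (+ ∃-successors) — e ∉ A possible
2. e : B?  L(e) = {D, ∃r.F} ∪ {¬B}
   apply at e: D⊑C; ∃r.F⊑∃s.∀r.∃r.⊤; ¬B⊑∀t.A
   open: L(e) ⊇ {C, D, ¬A, ¬B, ∀t.A, …} (+ ∃-successors) — e ∉ B possible
3. e : C?  L(e) = {D, ∃r.F} ∪ {¬C}
   clash {C, ¬C} at e — e ∈ C
4. e : D?  L(e) = {D, ∃r.F} ∪ {¬D}
   clash {D, ¬D} at e — e ∈ D
5. e : E?  L(e) = {D, ∃r.F} ∪ {¬E}
   apply at e: D⊑C; ∃r.F⊑∃s.∀r.∃r.⊤
   open: L(e) ⊇ {B, C, D, ¬A, ¬E, …} (+ ∃-successors) — e ∉ E possible
6. e : F?  L(e) = {D, ∃r.F} ∪ {¬F}
   apply at e: D⊑C; ∃r.F⊑∃s.∀r.∃r.⊤
   open: L(e) ⊇ {B, C, D, ¬F, ∀t.∃t.¬E, …} (+ ∃-successors) — e ∉ F possible
7. Entailed for e: {C, D}

{C, D}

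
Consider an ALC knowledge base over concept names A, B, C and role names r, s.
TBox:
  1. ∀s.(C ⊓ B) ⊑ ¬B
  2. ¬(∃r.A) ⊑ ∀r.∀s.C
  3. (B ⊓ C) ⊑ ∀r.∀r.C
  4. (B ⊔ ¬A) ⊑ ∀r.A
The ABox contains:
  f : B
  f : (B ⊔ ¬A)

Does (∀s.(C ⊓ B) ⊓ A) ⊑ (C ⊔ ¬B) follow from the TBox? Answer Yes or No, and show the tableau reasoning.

Yes

1. (∀s.(C ⊓ B) ⊓ A) ⊑ (C ⊔ ¬B)  ⇔  ((∀s.(C ⊓ B) ⊓ A) ⊓ (¬C ⊓ B)) unsat w.r.t. T
   all branches close; clash {B, ¬B} at x₀
2. Hence (∀s.(C ⊓ B) ⊓ A) ⊑ (C ⊔ ¬B): entailed.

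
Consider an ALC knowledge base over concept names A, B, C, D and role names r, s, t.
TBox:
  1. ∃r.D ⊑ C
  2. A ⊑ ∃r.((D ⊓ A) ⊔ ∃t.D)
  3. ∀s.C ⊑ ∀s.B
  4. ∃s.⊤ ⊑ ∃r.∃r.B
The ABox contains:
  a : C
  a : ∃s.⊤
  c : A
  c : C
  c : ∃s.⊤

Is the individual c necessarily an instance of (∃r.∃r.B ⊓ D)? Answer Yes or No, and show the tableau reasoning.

No

1. c : (∃r.∃r.B ⊓ D)?  L(c) = {A, C, ∃s.⊤} ∪ {(∀r.∀r.¬B ⊔ ¬D)}
   apply at c: A⊑∃r.((D ⊓ A) ⊔ ∃t.D); ∃s.⊤⊑∃r.∃r.B
   open: L(c) ⊇ {A, C, ¬D, ∃r.((D ⊓ A) ⊔ ∃t.D), ∃r.∃r.B, …} (+ ∃-successors) — c ∉ (∃r.∃r.B ⊓ D) possible
2. Hence c : (∃r.∃r.B ⊓ D): not entailed.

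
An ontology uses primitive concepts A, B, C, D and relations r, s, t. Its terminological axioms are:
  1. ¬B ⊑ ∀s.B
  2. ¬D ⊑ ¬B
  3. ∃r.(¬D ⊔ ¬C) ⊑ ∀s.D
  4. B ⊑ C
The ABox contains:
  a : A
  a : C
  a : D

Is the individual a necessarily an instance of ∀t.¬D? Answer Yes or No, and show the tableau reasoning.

1. a : ∀t.¬D?  L(a) = {A, C, D} ∪ {∃t.D}
   open: L(a) ⊇ {A, B, C, D, ∀r.(D ⊓ C), …} (+ ∃-successors) — a ∉ ∀t.¬D possible
2. Hence a : ∀t.¬D: not entailed.

No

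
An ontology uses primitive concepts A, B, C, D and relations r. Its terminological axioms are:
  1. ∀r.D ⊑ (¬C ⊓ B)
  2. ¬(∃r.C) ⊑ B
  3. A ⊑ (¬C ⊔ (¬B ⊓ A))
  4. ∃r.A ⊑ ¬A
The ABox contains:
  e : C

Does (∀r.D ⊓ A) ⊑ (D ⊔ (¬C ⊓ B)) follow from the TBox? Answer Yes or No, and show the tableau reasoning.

1. (∀r.D ⊓ A) ⊑ (D ⊔ (¬C ⊓ B))  ⇔  ((∀r.D ⊓ A) ⊓ (¬D ⊓ (C ⊔ ¬B))) unsat w.r.t. T
   all branches close; clash {B, ¬B} at x₀
2. Hence (∀r.D ⊓ A) ⊑ (D ⊔ (¬C ⊓ B)): entailed.

Yes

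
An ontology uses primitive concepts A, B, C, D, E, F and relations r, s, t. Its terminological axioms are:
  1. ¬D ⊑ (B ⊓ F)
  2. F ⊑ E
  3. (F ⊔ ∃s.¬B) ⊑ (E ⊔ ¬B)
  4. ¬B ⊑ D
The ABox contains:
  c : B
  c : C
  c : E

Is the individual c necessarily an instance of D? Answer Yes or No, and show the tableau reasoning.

No

1. c : D?  L(c) = {B, C, E} ∪ {¬D}
   apply at c: ¬D⊑(B ⊓ F)
   open: L(c) ⊇ {B, C, E, F, ¬D} — c ∉ D possible
2. Hence c : D: not entailed.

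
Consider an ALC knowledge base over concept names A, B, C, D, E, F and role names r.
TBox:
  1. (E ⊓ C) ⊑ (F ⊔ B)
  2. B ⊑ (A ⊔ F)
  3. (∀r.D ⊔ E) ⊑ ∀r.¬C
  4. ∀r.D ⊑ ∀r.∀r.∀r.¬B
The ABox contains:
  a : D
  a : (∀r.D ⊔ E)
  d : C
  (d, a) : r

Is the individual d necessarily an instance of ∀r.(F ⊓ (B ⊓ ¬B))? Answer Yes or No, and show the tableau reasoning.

1. d : ∀r.(F ⊓ (B ⊓ ¬B))?  L(d) = {C} ∪ {∃r.(¬F ⊔ (¬B ⊔ B))}
   open: L(d) ⊇ {C, ¬B, ¬E, ∃r.(¬F ⊔ (¬B ⊔ B)), ∃r.¬D} (+ ∃-successors) — d ∉ ∀r.(F ⊓ (B ⊓ ¬B)) possible
2. Hence d : ∀r.(F ⊓ (B ⊓ ¬B)): not entailed.

No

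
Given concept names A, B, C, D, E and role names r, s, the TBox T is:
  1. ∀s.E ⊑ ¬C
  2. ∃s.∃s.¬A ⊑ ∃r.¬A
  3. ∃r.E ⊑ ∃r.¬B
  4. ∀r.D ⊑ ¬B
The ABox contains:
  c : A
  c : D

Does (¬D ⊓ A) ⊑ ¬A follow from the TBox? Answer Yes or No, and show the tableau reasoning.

1. (¬D ⊓ A) ⊑ ¬A  ⇔  ((¬D ⊓ A) ⊓ A) unsat w.r.t. T
   open: L(x₀) ⊇ {A, ¬D, ∀r.¬E, ∀s.∀s.A, ∃r.¬D, …} (+ ∃-successors)
2. Hence (¬D ⊓ A) ⊑ ¬A: not entailed.

No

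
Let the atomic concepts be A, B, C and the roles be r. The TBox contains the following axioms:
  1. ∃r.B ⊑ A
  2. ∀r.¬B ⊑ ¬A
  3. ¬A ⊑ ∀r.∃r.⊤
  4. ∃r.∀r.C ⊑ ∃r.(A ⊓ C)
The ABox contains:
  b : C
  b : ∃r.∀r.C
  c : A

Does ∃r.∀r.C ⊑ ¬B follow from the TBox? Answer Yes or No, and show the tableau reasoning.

1. ∃r.∀r.C ⊑ ¬B  ⇔  (∃r.∀r.C ⊓ B) unsat w.r.t. T
   apply at x₀: ∃r.∀r.C⊑∃r.(A ⊓ C)
   open: L(x₀) ⊇ {A, B, ∃r.(A ⊓ C), ∃r.B, ∃r.∀r.C} (+ ∃-successors)
2. Hence ∃r.∀r.C ⊑ ¬B: not entailed.

No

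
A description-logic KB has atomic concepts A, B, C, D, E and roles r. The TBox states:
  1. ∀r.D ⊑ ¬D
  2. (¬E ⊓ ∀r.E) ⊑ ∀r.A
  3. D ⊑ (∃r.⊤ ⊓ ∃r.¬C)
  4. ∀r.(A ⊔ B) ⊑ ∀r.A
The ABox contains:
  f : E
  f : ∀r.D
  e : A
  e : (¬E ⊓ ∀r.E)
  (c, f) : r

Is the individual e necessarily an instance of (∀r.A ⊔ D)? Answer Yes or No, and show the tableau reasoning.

1. e : (∀r.A ⊔ D)?  L(e) = {A, (¬E ⊓ ∀r.E)} ∪ {(∃r.¬A ⊓ ¬D)}
   clash {A, ¬A} at an ∃-successor — e ∈ (∀r.A ⊔ D)
2. Hence e : (∀r.A ⊔ D): entailed.

Yes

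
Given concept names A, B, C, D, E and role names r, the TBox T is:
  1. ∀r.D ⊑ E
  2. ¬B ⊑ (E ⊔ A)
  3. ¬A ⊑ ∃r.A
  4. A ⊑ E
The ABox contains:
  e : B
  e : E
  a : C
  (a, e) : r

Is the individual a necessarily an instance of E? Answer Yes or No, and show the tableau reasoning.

1. a : E?  L(a) = {C} ∪ {¬E}
   open: L(a) ⊇ {B, C, ¬A, ¬E, ∃r.A, …} (+ ∃-successors) — a ∉ E possible
2. Hence a : E: not entailed.

No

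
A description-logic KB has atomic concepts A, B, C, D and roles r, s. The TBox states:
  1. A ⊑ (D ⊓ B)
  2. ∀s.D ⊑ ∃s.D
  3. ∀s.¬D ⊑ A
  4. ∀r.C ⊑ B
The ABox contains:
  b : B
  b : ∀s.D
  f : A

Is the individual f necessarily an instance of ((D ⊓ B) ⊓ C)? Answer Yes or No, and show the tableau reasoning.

No

1. f : ((D ⊓ B) ⊓ C)?  L(f) = {A} ∪ {((¬D ⊔ ¬B) ⊔ ¬C)}
   apply at f: A⊑(D ⊓ B)
   open: L(f) ⊇ {A, B, D, ¬C, ∃s.¬D} (+ ∃-successors) — f ∉ ((D ⊓ B) ⊓ C) possible
2. Hence f : ((D ⊓ B) ⊓ C): not entailed.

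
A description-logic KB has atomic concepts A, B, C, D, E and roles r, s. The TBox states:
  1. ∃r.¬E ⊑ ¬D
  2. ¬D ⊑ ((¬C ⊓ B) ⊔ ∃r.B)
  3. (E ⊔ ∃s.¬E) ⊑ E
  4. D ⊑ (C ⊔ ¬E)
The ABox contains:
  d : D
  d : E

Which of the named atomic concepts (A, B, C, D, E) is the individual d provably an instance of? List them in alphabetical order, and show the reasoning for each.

1. d : A?  L(d) = {D, E} ∪ {¬A}
   apply at d: D⊑(C ⊔ ¬E)
   open: L(d) ⊇ {C, D, E, ¬A, ∀r.E} — d ∉ A possible
2. d : B?  L(d) = {D, E} ∪ {¬B}
   apply at d: D⊑(C ⊔ ¬E)
   open: L(d) ⊇ {C, D, E, ¬B, ∀r.E} — d ∉ B possible
3. d : C?  L(d) = {D, E} ∪ {¬C}
   clash {D, ¬D} at d — d ∈ C
4. d : D?  L(d) = {D, E} ∪ {¬D}
   clash {D, ¬D} at d — d ∈ D
5. d : E?  L(d) = {D, E} ∪ {¬E}
   clash {E, ¬E} at d — d ∈ E
6. Entailed for d: {C, D, E}

{C, D, E}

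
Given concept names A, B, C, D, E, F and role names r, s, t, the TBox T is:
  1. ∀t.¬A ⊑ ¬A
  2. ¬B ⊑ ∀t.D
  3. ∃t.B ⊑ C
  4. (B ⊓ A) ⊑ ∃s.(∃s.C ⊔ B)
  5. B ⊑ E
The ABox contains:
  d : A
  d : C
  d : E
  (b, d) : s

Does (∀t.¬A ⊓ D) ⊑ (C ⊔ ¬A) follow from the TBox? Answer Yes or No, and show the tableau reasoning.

Yes

1. (∀t.¬A ⊓ D) ⊑ (C ⊔ ¬A)  ⇔  ((∀t.¬A ⊓ D) ⊓ (¬C ⊓ A)) unsat w.r.t. T
   all branches close; clash {A, ¬A} at x₀
2. Hence (∀t.¬A ⊓ D) ⊑ (C ⊔ ¬A): entailed.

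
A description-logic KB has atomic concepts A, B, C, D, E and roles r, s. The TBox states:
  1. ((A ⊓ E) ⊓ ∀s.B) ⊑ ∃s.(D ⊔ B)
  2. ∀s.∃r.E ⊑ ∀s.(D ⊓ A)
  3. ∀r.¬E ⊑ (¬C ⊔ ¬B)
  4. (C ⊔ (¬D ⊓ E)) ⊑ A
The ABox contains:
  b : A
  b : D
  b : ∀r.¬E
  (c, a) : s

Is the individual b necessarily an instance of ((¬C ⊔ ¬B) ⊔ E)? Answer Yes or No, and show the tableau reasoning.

1. b : ((¬C ⊔ ¬B) ⊔ E)?  L(b) = {A, D, ∀r.¬E} ∪ {((C ⊓ B) ⊓ ¬E)}
   clash {B, ¬B} at b — b ∈ ((¬C ⊔ ¬B) ⊔ E)
2. Hence b : ((¬C ⊔ ¬B) ⊔ E): entailed.

Yes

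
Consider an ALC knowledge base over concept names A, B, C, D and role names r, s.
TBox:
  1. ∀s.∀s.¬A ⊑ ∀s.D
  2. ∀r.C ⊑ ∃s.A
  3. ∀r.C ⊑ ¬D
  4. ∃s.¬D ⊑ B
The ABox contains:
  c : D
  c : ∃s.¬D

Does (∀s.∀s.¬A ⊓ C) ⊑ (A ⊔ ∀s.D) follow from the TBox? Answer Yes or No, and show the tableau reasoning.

1. (∀s.∀s.¬A ⊓ C) ⊑ (A ⊔ ∀s.D)  ⇔  ((∀s.∀s.¬A ⊓ C) ⊓ (¬A ⊓ ∃s.¬D)) unsat w.r.t. T
   all branches close; clash {D, ¬D} at an ∃-successor
2. Hence (∀s.∀s.¬A ⊓ C) ⊑ (A ⊔ ∀s.D): entailed.

Yes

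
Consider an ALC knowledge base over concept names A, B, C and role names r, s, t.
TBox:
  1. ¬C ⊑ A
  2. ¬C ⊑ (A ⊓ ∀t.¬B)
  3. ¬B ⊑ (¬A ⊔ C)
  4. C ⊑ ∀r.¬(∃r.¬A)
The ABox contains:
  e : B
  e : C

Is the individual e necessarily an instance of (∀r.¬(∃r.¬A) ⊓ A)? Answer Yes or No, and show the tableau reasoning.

No

1. e : (∀r.¬(∃r.¬A) ⊓ A)?  L(e) = {B, C} ∪ {(∃r.∃r.¬A ⊔ ¬A)}
   apply at e: C⊑∀r.¬(∃r.¬A)
   open: L(e) ⊇ {B, C, ¬A, ∀r.∀r.A} — e ∉ (∀r.¬(∃r.¬A) ⊓ A) possible
2. Hence e : (∀r.¬(∃r.¬A) ⊓ A): not entailed.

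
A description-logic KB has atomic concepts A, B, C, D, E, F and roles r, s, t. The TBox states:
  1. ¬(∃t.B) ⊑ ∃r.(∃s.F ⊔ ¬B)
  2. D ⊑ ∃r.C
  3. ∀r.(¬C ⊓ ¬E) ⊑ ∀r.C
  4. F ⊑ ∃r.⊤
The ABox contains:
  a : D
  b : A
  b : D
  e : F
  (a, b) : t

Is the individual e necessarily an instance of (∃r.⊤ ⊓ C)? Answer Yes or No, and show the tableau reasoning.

No

1. e : (∃r.⊤ ⊓ C)?  L(e) = {F} ∪ {(∀r.⊥ ⊔ ¬C)}
   apply at e: F⊑∃r.⊤
   open: L(e) ⊇ {F, ¬C, ¬D, ∃r.(C ⊔ E), ∃r.⊤, …} (+ ∃-successors) — e ∉ (∃r.⊤ ⊓ C) possible
2. Hence e : (∃r.⊤ ⊓ C): not entailed.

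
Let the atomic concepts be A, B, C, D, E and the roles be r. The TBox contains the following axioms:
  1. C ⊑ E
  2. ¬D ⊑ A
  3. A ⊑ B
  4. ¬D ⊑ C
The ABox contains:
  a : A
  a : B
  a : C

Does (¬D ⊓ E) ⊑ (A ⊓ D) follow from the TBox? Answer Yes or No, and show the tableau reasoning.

No

1. (¬D ⊓ E) ⊑ (A ⊓ D)  ⇔  ((¬D ⊓ E) ⊓ (¬A ⊔ ¬D)) unsat w.r.t. T
   apply at x₀: ¬D⊑A; ¬D⊑C
   open: L(x₀) ⊇ {A, B, C, E, ¬D}
2. Hence (¬D ⊓ E) ⊑ (A ⊓ D): not entailed.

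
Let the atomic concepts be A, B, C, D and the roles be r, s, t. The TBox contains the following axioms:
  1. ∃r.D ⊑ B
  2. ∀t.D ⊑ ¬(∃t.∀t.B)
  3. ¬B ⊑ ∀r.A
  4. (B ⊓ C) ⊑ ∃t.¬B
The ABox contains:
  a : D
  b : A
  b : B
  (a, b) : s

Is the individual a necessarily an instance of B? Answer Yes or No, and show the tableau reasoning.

1. a : B?  L(a) = {D} ∪ {¬B}
   apply at a: ¬B⊑∀r.A
   open: L(a) ⊇ {D, ¬B, ∀r.A, ∀r.¬D, ∃t.¬D} (+ ∃-successors) — a ∉ B possible
2. Hence a : B: not entailed.

No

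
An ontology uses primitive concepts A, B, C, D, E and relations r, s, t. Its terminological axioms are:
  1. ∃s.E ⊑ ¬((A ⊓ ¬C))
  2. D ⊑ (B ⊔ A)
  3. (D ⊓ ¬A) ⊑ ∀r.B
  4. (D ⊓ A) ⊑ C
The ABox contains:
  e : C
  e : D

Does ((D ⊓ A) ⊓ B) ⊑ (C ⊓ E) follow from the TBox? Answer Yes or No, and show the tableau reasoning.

1. ((D ⊓ A) ⊓ B) ⊑ (C ⊓ E)  ⇔  (((D ⊓ A) ⊓ B) ⊓ (¬C ⊔ ¬E)) unsat w.r.t. T
   apply at x₀: D⊑(B ⊔ A); (D ⊓ A)⊑C
   open: L(x₀) ⊇ {A, B, C, D, ¬E, …}
2. Hence ((D ⊓ A) ⊓ B) ⊑ (C ⊓ E): not entailed.

No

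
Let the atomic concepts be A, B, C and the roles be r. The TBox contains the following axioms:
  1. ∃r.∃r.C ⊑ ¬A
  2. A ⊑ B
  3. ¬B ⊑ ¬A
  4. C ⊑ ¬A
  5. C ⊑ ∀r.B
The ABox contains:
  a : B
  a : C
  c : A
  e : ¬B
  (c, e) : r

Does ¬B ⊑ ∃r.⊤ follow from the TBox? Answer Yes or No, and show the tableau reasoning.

No

1. ¬B ⊑ ∃r.⊤  ⇔  (¬B ⊓ ∀r.⊥) unsat w.r.t. T
   apply at x₀: ¬B⊑¬A
   open: L(x₀) ⊇ {¬A, ¬B, ¬C, ∀r.⊥}
2. Hence ¬B ⊑ ∃r.⊤: not entailed.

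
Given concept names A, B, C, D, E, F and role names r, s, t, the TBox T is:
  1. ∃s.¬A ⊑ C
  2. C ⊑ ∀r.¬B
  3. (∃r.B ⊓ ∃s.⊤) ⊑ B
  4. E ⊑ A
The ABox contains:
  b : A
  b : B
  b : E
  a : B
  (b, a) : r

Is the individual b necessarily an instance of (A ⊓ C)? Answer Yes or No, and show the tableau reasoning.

1. b : (A ⊓ C)?  L(b) = {A, B, E} ∪ {(¬A ⊔ ¬C)}
   open: L(b) ⊇ {A, B, E, ¬C, ∀s.A} — b ∉ (A ⊓ C) possible
2. Hence b : (A ⊓ C): not entailed.

No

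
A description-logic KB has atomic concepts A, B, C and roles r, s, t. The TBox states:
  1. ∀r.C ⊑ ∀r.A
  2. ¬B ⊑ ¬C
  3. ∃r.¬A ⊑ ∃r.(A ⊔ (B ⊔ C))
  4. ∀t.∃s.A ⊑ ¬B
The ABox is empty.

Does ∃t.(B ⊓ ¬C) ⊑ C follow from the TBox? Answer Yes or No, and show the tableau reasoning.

No

1. ∃t.(B ⊓ ¬C) ⊑ C  ⇔  (∃t.(B ⊓ ¬C) ⊓ ¬C) unsat w.r.t. T
   open: L(x₀) ⊇ {¬C, ∀r.A, ∃r.¬C, ∃t.(B ⊓ ¬C), ∃t.∀s.¬A} (+ ∃-successors)
2. Hence ∃t.(B ⊓ ¬C) ⊑ C: not entailed.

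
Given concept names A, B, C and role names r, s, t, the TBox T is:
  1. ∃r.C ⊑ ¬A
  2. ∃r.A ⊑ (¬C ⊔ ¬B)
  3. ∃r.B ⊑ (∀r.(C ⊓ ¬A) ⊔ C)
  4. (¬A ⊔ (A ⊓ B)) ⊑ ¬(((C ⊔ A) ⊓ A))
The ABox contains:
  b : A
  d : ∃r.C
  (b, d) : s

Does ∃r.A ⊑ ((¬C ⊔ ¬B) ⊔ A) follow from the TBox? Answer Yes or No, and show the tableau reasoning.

Yes

1. ∃r.A ⊑ ((¬C ⊔ ¬B) ⊔ A)  ⇔  (∃r.A ⊓ ((C ⊓ B) ⊓ ¬A)) unsat w.r.t. T
   all branches close; clash {B, ¬B} at x₀
2. Hence ∃r.A ⊑ ((¬C ⊔ ¬B) ⊔ A): entailed.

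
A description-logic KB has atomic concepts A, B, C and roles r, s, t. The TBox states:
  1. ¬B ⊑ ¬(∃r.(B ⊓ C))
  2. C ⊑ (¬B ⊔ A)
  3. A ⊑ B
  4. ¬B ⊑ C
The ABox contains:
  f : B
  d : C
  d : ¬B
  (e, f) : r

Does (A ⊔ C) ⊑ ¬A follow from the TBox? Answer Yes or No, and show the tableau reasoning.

1. (A ⊔ C) ⊑ ¬A  ⇔  ((A ⊔ C) ⊓ A) unsat w.r.t. T
   apply at x₀: A⊑B
   open: L(x₀) ⊇ {A, B, ¬C}
2. Hence (A ⊔ C) ⊑ ¬A: not entailed.

No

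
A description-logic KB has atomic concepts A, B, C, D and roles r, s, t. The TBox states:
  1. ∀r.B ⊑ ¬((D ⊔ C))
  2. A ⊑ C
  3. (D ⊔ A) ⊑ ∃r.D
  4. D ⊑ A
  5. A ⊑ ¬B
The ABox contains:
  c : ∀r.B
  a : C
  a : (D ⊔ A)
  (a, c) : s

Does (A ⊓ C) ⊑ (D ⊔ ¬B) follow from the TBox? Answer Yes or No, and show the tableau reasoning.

1. (A ⊓ C) ⊑ (D ⊔ ¬B)  ⇔  ((A ⊓ C) ⊓ (¬D ⊓ B)) unsat w.r.t. T
   all branches close; clash {B, ¬B} at x₀
2. Hence (A ⊓ C) ⊑ (D ⊔ ¬B): entailed.

Yes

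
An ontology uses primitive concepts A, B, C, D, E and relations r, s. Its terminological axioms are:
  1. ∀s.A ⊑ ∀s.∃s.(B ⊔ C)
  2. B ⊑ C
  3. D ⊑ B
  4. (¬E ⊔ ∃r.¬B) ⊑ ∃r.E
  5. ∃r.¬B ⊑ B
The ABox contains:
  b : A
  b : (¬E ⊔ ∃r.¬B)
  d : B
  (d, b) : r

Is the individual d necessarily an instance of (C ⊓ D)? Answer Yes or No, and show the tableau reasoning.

1. d : (C ⊓ D)?  L(d) = {B} ∪ {(¬C ⊔ ¬D)}
   apply at d: B⊑C
   open: L(d) ⊇ {B, C, E, ¬D, ∀r.B, …} (+ ∃-successors) — d ∉ (C ⊓ D) possible
2. Hence d : (C ⊓ D): not entailed.

No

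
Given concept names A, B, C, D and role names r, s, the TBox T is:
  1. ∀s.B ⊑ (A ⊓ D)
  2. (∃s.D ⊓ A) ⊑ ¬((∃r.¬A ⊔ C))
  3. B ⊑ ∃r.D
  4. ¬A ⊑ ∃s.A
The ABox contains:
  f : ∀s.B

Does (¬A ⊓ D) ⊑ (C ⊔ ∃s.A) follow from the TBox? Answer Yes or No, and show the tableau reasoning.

1. (¬A ⊓ D) ⊑ (C ⊔ ∃s.A)  ⇔  ((¬A ⊓ D) ⊓ (¬C ⊓ ∀s.¬A)) unsat w.r.t. T
   all branches close; clash {A, ¬A} at x₀
2. Hence (¬A ⊓ D) ⊑ (C ⊔ ∃s.A): entailed.

Yes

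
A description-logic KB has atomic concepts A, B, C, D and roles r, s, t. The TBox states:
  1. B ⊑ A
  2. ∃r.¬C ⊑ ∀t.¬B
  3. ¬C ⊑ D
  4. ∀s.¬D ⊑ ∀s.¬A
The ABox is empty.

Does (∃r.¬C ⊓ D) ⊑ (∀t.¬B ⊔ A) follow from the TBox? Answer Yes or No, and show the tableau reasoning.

1. (∃r.¬C ⊓ D) ⊑ (∀t.¬B ⊔ A)  ⇔  ((∃r.¬C ⊓ D) ⊓ (∃t.B ⊓ ¬A)) unsat w.r.t. T
   all branches close; clash {A, ¬A} at x₀
2. Hence (∃r.¬C ⊓ D) ⊑ (∀t.¬B ⊔ A): entailed.

Yes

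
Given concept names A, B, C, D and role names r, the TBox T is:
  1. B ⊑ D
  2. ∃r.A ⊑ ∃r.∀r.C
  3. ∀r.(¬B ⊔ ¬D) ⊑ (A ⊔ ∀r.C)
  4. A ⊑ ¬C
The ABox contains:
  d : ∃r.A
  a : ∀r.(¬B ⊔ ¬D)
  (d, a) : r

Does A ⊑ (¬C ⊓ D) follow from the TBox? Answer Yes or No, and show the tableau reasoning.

No

1. A ⊑ (¬C ⊓ D)  ⇔  (A ⊓ (C ⊔ ¬D)) unsat w.r.t. T
   apply at x₀: A⊑¬C
   open: L(x₀) ⊇ {A, ¬B, ¬C, ¬D, ∀r.¬A, …} (+ ∃-successors)
2. Hence A ⊑ (¬C ⊓ D): not entailed.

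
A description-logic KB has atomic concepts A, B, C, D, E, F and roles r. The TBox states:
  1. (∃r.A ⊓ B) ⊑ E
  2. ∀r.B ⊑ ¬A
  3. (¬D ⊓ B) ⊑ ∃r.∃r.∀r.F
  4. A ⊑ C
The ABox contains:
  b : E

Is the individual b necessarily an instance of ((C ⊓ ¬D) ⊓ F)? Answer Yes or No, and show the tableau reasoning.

1. b : ((C ⊓ ¬D) ⊓ F)?  L(b) = {E} ∪ {((¬C ⊔ D) ⊔ ¬F)}
   open: L(b) ⊇ {D, E, ¬A, ¬C} — b ∉ ((C ⊓ ¬D) ⊓ F) possible
2. Hence b : ((C ⊓ ¬D) ⊓ F): not entailed.

No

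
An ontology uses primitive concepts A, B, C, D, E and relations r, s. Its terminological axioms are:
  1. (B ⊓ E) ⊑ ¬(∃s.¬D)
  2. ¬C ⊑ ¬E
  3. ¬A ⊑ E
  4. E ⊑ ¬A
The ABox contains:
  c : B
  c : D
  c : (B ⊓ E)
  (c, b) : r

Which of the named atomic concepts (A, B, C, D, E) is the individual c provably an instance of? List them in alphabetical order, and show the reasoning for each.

1. c : A?  L(c) = {B, D, (B ⊓ E)} ∪ {¬A}
   apply at c: (B ⊓ E)⊑¬(∃s.¬D)
   open: L(c) ⊇ {B, C, D, E, ¬A, …} — c ∉ A possible
2. c : B?  L(c) = {B, D, (B ⊓ E)} ∪ {¬B}
   clash {B, ¬B} at c — c ∈ B
3. c : C?  L(c) = {B, D, (B ⊓ E)} ∪ {¬C}
   clash {E, ¬E} at c — c ∈ C
4. c : D?  L(c) = {B, D, (B ⊓ E)} ∪ {¬D}
   clash {D, ¬D} at c — c ∈ D
5. c : E?  L(c) = {B, D, (B ⊓ E)} ∪ {¬E}
   clash {E, ¬E} at c — c ∈ E
6. Entailed for c: {B, C, D, E}

{B, C, D, E}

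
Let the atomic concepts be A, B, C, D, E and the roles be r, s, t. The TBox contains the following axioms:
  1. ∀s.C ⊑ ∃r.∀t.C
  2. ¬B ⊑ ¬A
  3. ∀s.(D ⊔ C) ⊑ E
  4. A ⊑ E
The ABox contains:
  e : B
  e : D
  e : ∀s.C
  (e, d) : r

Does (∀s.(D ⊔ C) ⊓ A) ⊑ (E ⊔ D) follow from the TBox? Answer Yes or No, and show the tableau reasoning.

1. (∀s.(D ⊔ C) ⊓ A) ⊑ (E ⊔ D)  ⇔  ((∀s.(D ⊔ C) ⊓ A) ⊓ (¬E ⊓ ¬D)) unsat w.r.t. T
   all branches close; clash {A, ¬A} at x₀
2. Hence (∀s.(D ⊔ C) ⊓ A) ⊑ (E ⊔ D): entailed.

Yes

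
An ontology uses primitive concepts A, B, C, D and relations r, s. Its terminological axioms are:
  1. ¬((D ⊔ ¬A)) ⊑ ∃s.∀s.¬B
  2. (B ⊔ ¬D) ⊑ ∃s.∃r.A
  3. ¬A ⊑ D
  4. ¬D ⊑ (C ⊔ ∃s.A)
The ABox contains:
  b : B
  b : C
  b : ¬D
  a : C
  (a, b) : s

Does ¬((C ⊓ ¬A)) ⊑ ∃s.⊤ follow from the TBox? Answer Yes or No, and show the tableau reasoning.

1. ¬((C ⊓ ¬A)) ⊑ ∃s.⊤  ⇔  ((¬C ⊔ A) ⊓ ∀s.⊥) unsat w.r.t. T
   open: L(x₀) ⊇ {A, D, ¬B, ∀s.⊥}
2. Hence ¬((C ⊓ ¬A)) ⊑ ∃s.⊤: not entailed.

No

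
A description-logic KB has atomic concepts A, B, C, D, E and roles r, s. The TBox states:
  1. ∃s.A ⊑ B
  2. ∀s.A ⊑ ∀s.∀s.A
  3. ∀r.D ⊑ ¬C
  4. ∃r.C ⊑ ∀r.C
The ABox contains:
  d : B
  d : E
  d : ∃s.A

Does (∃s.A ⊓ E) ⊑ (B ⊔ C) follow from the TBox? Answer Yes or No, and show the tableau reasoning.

Yes

1. (∃s.A ⊓ E) ⊑ (B ⊔ C)  ⇔  ((∃s.A ⊓ E) ⊓ (¬B ⊓ ¬C)) unsat w.r.t. T
   all branches close; clash {B, ¬B} at x₀
2. Hence (∃s.A ⊓ E) ⊑ (B ⊔ C): entailed.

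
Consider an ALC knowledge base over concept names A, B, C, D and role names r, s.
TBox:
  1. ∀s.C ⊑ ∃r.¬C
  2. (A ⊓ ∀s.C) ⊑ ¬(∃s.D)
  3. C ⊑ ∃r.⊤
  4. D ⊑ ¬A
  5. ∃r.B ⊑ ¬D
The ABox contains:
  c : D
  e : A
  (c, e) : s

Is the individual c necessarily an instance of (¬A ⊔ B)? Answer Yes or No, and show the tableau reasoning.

Yes

1. c : (¬A ⊔ B)?  L(c) = {D} ∪ {(A ⊓ ¬B)}
   clash {A, ¬A} at c — c ∈ (¬A ⊔ B)
2. Hence c : (¬A ⊔ B): entailed.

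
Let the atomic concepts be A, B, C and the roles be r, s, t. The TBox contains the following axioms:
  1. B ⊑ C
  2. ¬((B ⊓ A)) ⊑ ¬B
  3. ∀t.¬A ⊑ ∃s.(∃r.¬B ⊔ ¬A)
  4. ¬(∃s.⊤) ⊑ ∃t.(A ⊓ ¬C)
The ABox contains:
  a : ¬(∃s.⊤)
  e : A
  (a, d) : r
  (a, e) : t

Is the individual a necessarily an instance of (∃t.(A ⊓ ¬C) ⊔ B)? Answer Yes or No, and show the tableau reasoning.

1. a : (∃t.(A ⊓ ¬C) ⊔ B)?  L(a) = {¬(∃s.⊤)} ∪ {(∀t.(¬A ⊔ C) ⊓ ¬B)}
   clash ⊥ at an ∃-successor — a ∈ (∃t.(A ⊓ ¬C) ⊔ B)
2. Hence a : (∃t.(A ⊓ ¬C) ⊔ B): entailed.

Yes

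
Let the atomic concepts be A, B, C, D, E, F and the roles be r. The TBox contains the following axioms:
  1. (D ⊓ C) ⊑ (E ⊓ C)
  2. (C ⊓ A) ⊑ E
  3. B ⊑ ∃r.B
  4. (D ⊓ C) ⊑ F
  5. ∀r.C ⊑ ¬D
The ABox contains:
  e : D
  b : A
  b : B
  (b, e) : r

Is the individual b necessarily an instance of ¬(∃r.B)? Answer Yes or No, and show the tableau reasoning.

1. b : ¬(∃r.B)?  L(b) = {A, B} ∪ {∃r.B}
   open: L(b) ⊇ {A, B, ¬C, ∃r.B, ∃r.¬C} (+ ∃-successors) — b ∉ ¬(∃r.B) possible
2. Hence b : ¬(∃r.B): not entailed.

No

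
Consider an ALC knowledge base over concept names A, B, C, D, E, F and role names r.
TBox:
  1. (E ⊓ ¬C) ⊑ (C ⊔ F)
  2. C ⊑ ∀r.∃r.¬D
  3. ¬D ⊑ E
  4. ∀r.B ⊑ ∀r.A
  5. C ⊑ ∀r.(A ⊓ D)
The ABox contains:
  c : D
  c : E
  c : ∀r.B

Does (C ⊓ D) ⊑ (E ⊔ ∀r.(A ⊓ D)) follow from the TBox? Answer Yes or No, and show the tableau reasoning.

1. (C ⊓ D) ⊑ (E ⊔ ∀r.(A ⊓ D))  ⇔  ((C ⊓ D) ⊓ (¬E ⊓ ∃r.(¬A ⊔ ¬D))) unsat w.r.t. T
   all branches close; clash {D, ¬D} at an ∃-successor
2. Hence (C ⊓ D) ⊑ (E ⊔ ∀r.(A ⊓ D)): entailed.

Yes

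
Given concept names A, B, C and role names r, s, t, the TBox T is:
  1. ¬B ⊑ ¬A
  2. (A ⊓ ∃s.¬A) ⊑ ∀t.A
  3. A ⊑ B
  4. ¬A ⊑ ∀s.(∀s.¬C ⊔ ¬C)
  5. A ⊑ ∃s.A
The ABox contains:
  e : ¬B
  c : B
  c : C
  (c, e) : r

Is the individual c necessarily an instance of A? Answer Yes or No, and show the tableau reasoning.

No

1. c : A?  L(c) = {B, C} ∪ {¬A}
   apply at c: ¬A⊑∀s.(∀s.¬C ⊔ ¬C)
   open: L(c) ⊇ {B, C, ¬A, ∀s.(∀s.¬C ⊔ ¬C)} — c ∉ A possible
2. Hence c : A: not entailed.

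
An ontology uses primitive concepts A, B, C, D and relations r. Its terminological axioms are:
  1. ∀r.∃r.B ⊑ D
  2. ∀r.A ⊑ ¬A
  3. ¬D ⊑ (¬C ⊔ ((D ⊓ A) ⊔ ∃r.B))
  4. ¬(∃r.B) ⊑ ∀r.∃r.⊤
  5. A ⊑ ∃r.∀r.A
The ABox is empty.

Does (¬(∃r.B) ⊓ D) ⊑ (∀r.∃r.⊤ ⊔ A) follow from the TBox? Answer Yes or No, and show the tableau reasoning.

Yes

1. (¬(∃r.B) ⊓ D) ⊑ (∀r.∃r.⊤ ⊔ A)  ⇔  ((∀r.¬B ⊓ D) ⊓ (∃r.∀r.⊥ ⊓ ¬A)) unsat w.r.t. T
   all branches close; clash ⊥ at an ∃-successor
2. Hence (¬(∃r.B) ⊓ D) ⊑ (∀r.∃r.⊤ ⊔ A): entailed.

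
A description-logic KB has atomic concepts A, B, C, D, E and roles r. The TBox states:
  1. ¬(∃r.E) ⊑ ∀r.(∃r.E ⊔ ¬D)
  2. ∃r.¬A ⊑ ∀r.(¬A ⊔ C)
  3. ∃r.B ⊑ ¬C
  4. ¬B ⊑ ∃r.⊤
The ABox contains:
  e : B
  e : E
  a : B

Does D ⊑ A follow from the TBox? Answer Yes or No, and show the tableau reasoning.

1. D ⊑ A  ⇔  (D ⊓ ¬A) unsat w.r.t. T
   open: L(x₀) ⊇ {B, D, ¬A, ∀r.A, ∀r.¬B, …} (+ ∃-successors)
2. Hence D ⊑ A: not entailed.

No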